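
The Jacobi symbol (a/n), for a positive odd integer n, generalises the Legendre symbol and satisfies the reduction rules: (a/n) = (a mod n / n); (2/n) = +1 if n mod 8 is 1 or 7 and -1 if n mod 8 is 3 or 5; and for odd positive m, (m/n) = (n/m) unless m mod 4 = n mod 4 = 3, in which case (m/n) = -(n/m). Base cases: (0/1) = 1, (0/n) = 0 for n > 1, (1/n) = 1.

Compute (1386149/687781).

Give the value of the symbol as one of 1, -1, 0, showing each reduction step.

(1386149/687781): 1386149 mod 687781 = 10587, so (1386149/687781) = (10587/687781)
flip (10587/687781) -> (687781/10587): both odd, 10587 mod 4 = 3, 687781 mod 4 = 1, so the flip contributes +1; sign now +1
(687781/10587): 687781 mod 10587 = 10213, so (687781/10587) = (10213/10587)
flip (10213/10587) -> (10587/10213): both odd, 10213 mod 4 = 1, 10587 mod 4 = 3, so the flip contributes +1; sign now +1
(10587/10213): 10587 mod 10213 = 374, so (10587/10213) = (374/10213)
factor out 2^1: 374 = 2^1·187; with 10213 mod 8 = 5, (2/10213) = -1; sign now -1; continue with (187/10213)
flip (187/10213) -> (10213/187): both odd, 187 mod 4 = 3, 10213 mod 4 = 1, so the flip contributes +1; sign now -1
(10213/187): 10213 mod 187 = 115, so (10213/187) = (115/187)
flip (115/187) -> (187/115): both odd, 115 mod 4 = 3, 187 mod 4 = 3, so the flip contributes -1; sign now +1
(187/115): 187 mod 115 = 72, so (187/115) = (72/115)
factor out 2^3: 72 = 2^3·9; with 115 mod 8 = 3, (2/115) = -1; sign now -1; continue with (9/115)
flip (9/115) -> (115/9): both odd, 9 mod 4 = 1, 115 mod 4 = 3, so the flip contributes +1; sign now -1
(115/9): 115 mod 9 = 7, so (115/9) = (7/9)
flip (7/9) -> (9/7): both odd, 7 mod 4 = 3, 9 mod 4 = 1, so the flip contributes +1; sign now -1
(9/7): 9 mod 7 = 2, so (9/7) = (2/7)
factor out 2^1: 2 = 2^1·1; with 7 mod 8 = 7, (2/7) = +1; sign now -1; continue with (1/7)
reached (1/7) = 1, so the symbol is -1

-1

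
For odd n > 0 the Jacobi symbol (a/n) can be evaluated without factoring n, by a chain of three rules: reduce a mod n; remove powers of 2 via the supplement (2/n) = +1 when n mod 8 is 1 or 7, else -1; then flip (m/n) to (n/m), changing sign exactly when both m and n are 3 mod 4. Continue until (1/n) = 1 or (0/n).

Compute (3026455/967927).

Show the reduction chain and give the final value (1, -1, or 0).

1

(3026455/967927) = (122674/967927)   [reduce mod 967927]
122674 = 2^1·61337; (2/967927) = +1 since 967927 mod 8 = 7, so (122674/967927) = (+1)^1·(61337/967927); sign now +1
reciprocity: (61337/967927) = +1·(967927/61337) since 61337 mod 4 = 1, 967927 mod 4 = 3; sign now +1
(967927/61337) = (47872/61337)   [reduce mod 61337]
47872 = 2^8·187; (2/61337) = +1 since 61337 mod 8 = 1, so (47872/61337) = (+1)^8·(187/61337); sign now +1
reciprocity: (187/61337) = +1·(61337/187) since 187 mod 4 = 3, 61337 mod 4 = 1; sign now +1
(61337/187) = (1/187)   [reduce mod 187]
(1/187) = 1; final value = sign = +1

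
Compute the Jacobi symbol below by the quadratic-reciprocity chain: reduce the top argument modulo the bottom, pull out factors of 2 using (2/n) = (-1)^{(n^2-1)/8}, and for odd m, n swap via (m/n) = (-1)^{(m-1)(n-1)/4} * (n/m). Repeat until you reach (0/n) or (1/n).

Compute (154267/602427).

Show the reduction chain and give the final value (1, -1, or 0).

flip (154267/602427) -> (602427/154267): both odd, 154267 mod 4 = 3, 602427 mod 4 = 3, so the flip contributes -1; sign now -1
(602427/154267): 602427 mod 154267 = 139626, so (602427/154267) = (139626/154267)
factor out 2^1: 139626 = 2^1·69813; with 154267 mod 8 = 3, (2/154267) = -1; sign now +1; continue with (69813/154267)
flip (69813/154267) -> (154267/69813): both odd, 69813 mod 4 = 1, 154267 mod 4 = 3, so the flip contributes +1; sign now +1
(154267/69813): 154267 mod 69813 = 14641, so (154267/69813) = (14641/69813)
flip (14641/69813) -> (69813/14641): both odd, 14641 mod 4 = 1, 69813 mod 4 = 1, so the flip contributes +1; sign now +1
(69813/14641): 69813 mod 14641 = 11249, so (69813/14641) = (11249/14641)
flip (11249/14641) -> (14641/11249): both odd, 11249 mod 4 = 1, 14641 mod 4 = 1, so the flip contributes +1; sign now +1
(14641/11249): 14641 mod 11249 = 3392, so (14641/11249) = (3392/11249)
factor out 2^6: 3392 = 2^6·53; with 11249 mod 8 = 1, (2/11249) = +1; sign now +1; continue with (53/11249)
flip (53/11249) -> (11249/53): both odd, 53 mod 4 = 1, 11249 mod 4 = 1, so the flip contributes +1; sign now +1
(11249/53): 11249 mod 53 = 13, so (11249/53) = (13/53)
flip (13/53) -> (53/13): both odd, 13 mod 4 = 1, 53 mod 4 = 1, so the flip contributes +1; sign now +1
(53/13): 53 mod 13 = 1, so (53/13) = (1/13)
reached (1/13) = 1, so the symbol is +1

1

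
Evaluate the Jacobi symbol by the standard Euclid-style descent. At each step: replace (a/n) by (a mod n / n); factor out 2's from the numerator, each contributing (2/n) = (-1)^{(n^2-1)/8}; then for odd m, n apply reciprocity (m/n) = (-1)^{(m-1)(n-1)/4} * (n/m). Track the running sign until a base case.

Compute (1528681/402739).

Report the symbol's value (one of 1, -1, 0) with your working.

(1528681/402739) = (320464/402739)   [reduce mod 402739]
320464 = 2^4·20029; (2/402739) = -1 since 402739 mod 8 = 3, so (320464/402739) = (-1)^4·(20029/402739); sign now +1
reciprocity: (20029/402739) = +1·(402739/20029) since 20029 mod 4 = 1, 402739 mod 4 = 3; sign now +1
(402739/20029) = (2159/20029)   [reduce mod 20029]
reciprocity: (2159/20029) = +1·(20029/2159) since 2159 mod 4 = 3, 20029 mod 4 = 1; sign now +1
(20029/2159) = (598/2159)   [reduce mod 2159]
598 = 2^1·299; (2/2159) = +1 since 2159 mod 8 = 7, so (598/2159) = (+1)^1·(299/2159); sign now +1
reciprocity: (299/2159) = -1·(2159/299) since 299 mod 4 = 3, 2159 mod 4 = 3; sign now -1
(2159/299) = (66/299)   [reduce mod 299]
66 = 2^1·33; (2/299) = -1 since 299 mod 8 = 3, so (66/299) = (-1)^1·(33/299); sign now +1
reciprocity: (33/299) = +1·(299/33) since 33 mod 4 = 1, 299 mod 4 = 3; sign now +1
(299/33) = (2/33)   [reduce mod 33]
2 = 2^1·1; (2/33) = +1 since 33 mod 8 = 1, so (2/33) = (+1)^1·(1/33); sign now +1
(1/33) = 1; final value = sign = +1

1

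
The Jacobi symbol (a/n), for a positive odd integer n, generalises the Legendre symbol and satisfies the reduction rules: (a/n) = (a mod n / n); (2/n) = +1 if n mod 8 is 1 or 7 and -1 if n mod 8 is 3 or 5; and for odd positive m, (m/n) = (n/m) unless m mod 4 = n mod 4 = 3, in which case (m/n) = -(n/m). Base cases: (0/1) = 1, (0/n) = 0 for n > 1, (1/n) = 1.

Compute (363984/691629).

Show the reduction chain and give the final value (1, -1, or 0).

0

363984 = 2^4·22749; (2/691629) = -1 since 691629 mod 8 = 5, so (363984/691629) = (-1)^4·(22749/691629); sign now +1
reciprocity: (22749/691629) = +1·(691629/22749) since 22749 mod 4 = 1, 691629 mod 4 = 1; sign now +1
(691629/22749) = (9159/22749)   [reduce mod 22749]
reciprocity: (9159/22749) = +1·(22749/9159) since 9159 mod 4 = 3, 22749 mod 4 = 1; sign now +1
(22749/9159) = (4431/9159)   [reduce mod 9159]
reciprocity: (4431/9159) = -1·(9159/4431) since 4431 mod 4 = 3, 9159 mod 4 = 3; sign now -1
(9159/4431) = (297/4431)   [reduce mod 4431]
reciprocity: (297/4431) = +1·(4431/297) since 297 mod 4 = 1, 4431 mod 4 = 3; sign now -1
(4431/297) = (273/297)   [reduce mod 297]
reciprocity: (273/297) = +1·(297/273) since 273 mod 4 = 1, 297 mod 4 = 1; sign now -1
(297/273) = (24/273)   [reduce mod 273]
24 = 2^3·3; (2/273) = +1 since 273 mod 8 = 1, so (24/273) = (+1)^3·(3/273); sign now -1
reciprocity: (3/273) = +1·(273/3) since 3 mod 4 = 3, 273 mod 4 = 1; sign now -1
(273/3) = (0/3)   [reduce mod 3]
(0/3) = 0   [gcd(a, n) > 1]; final value = 0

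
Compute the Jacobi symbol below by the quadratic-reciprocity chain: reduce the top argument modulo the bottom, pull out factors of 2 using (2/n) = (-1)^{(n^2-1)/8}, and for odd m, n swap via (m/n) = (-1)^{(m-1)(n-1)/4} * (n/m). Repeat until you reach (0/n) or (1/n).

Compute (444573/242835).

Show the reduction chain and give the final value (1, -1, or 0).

0

(444573/242835) = (201738/242835)   [reduce mod 242835]
201738 = 2^1·100869; (2/242835) = -1 since 242835 mod 8 = 3, so (201738/242835) = (-1)^1·(100869/242835); sign now -1
reciprocity: (100869/242835) = +1·(242835/100869) since 100869 mod 4 = 1, 242835 mod 4 = 3; sign now -1
(242835/100869) = (41097/100869)   [reduce mod 100869]
reciprocity: (41097/100869) = +1·(100869/41097) since 41097 mod 4 = 1, 100869 mod 4 = 1; sign now -1
(100869/41097) = (18675/41097)   [reduce mod 41097]
reciprocity: (18675/41097) = +1·(41097/18675) since 18675 mod 4 = 3, 41097 mod 4 = 1; sign now -1
(41097/18675) = (3747/18675)   [reduce mod 18675]
reciprocity: (3747/18675) = -1·(18675/3747) since 3747 mod 4 = 3, 18675 mod 4 = 3; sign now +1
(18675/3747) = (3687/3747)   [reduce mod 3747]
reciprocity: (3687/3747) = -1·(3747/3687) since 3687 mod 4 = 3, 3747 mod 4 = 3; sign now -1
(3747/3687) = (60/3687)   [reduce mod 3687]
60 = 2^2·15; (2/3687) = +1 since 3687 mod 8 = 7, so (60/3687) = (+1)^2·(15/3687); sign now -1
reciprocity: (15/3687) = -1·(3687/15) since 15 mod 4 = 3, 3687 mod 4 = 3; sign now +1
(3687/15) = (12/15)   [reduce mod 15]
12 = 2^2·3; (2/15) = +1 since 15 mod 8 = 7, so (12/15) = (+1)^2·(3/15); sign now +1
reciprocity: (3/15) = -1·(15/3) since 3 mod 4 = 3, 15 mod 4 = 3; sign now -1
(15/3) = (0/3)   [reduce mod 3]
(0/3) = 0   [gcd(a, n) > 1]; final value = 0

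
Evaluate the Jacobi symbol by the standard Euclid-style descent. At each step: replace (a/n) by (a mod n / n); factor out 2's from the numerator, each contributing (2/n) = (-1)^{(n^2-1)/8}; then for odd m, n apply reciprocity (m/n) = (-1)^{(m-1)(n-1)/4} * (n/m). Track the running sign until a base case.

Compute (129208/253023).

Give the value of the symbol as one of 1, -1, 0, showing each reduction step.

-1

129208 = 2^3·16151; (2/253023) = +1 since 253023 mod 8 = 7, so (129208/253023) = (+1)^3·(16151/253023); sign now +1
reciprocity: (16151/253023) = -1·(253023/16151) since 16151 mod 4 = 3, 253023 mod 4 = 3; sign now -1
(253023/16151) = (10758/16151)   [reduce mod 16151]
10758 = 2^1·5379; (2/16151) = +1 since 16151 mod 8 = 7, so (10758/16151) = (+1)^1·(5379/16151); sign now -1
reciprocity: (5379/16151) = -1·(16151/5379) since 5379 mod 4 = 3, 16151 mod 4 = 3; sign now +1
(16151/5379) = (14/5379)   [reduce mod 5379]
14 = 2^1·7; (2/5379) = -1 since 5379 mod 8 = 3, so (14/5379) = (-1)^1·(7/5379); sign now -1
reciprocity: (7/5379) = -1·(5379/7) since 7 mod 4 = 3, 5379 mod 4 = 3; sign now +1
(5379/7) = (3/7)   [reduce mod 7]
reciprocity: (3/7) = -1·(7/3) since 3 mod 4 = 3, 7 mod 4 = 3; sign now -1
(7/3) = (1/3)   [reduce mod 3]
(1/3) = 1; final value = sign = -1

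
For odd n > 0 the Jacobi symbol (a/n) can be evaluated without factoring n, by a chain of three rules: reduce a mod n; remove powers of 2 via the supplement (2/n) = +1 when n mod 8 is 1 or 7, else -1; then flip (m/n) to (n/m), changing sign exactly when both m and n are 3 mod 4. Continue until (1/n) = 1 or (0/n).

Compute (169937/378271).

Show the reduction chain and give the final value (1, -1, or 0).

reciprocity: (169937/378271) = +1·(378271/169937) since 169937 mod 4 = 1, 378271 mod 4 = 3; sign now +1
(378271/169937) = (38397/169937)   [reduce mod 169937]
reciprocity: (38397/169937) = +1·(169937/38397) since 38397 mod 4 = 1, 169937 mod 4 = 1; sign now +1
(169937/38397) = (16349/38397)   [reduce mod 38397]
reciprocity: (16349/38397) = +1·(38397/16349) since 16349 mod 4 = 1, 38397 mod 4 = 1; sign now +1
(38397/16349) = (5699/16349)   [reduce mod 16349]
reciprocity: (5699/16349) = +1·(16349/5699) since 5699 mod 4 = 3, 16349 mod 4 = 1; sign now +1
(16349/5699) = (4951/5699)   [reduce mod 5699]
reciprocity: (4951/5699) = -1·(5699/4951) since 4951 mod 4 = 3, 5699 mod 4 = 3; sign now -1
(5699/4951) = (748/4951)   [reduce mod 4951]
748 = 2^2·187; (2/4951) = +1 since 4951 mod 8 = 7, so (748/4951) = (+1)^2·(187/4951); sign now -1
reciprocity: (187/4951) = -1·(4951/187) since 187 mod 4 = 3, 4951 mod 4 = 3; sign now +1
(4951/187) = (89/187)   [reduce mod 187]
reciprocity: (89/187) = +1·(187/89) since 89 mod 4 = 1, 187 mod 4 = 3; sign now +1
(187/89) = (9/89)   [reduce mod 89]
reciprocity: (9/89) = +1·(89/9) since 9 mod 4 = 1, 89 mod 4 = 1; sign now +1
(89/9) = (8/9)   [reduce mod 9]
8 = 2^3·1; (2/9) = +1 since 9 mod 8 = 1, so (8/9) = (+1)^3·(1/9); sign now +1
(1/9) = 1; final value = sign = +1

1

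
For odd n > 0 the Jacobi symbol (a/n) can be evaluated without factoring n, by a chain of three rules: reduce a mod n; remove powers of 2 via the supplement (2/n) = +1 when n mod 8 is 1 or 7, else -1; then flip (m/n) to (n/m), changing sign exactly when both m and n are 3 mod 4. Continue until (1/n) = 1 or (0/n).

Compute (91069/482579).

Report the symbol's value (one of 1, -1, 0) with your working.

0

reciprocity: (91069/482579) = +1·(482579/91069) since 91069 mod 4 = 1, 482579 mod 4 = 3; sign now +1
(482579/91069) = (27234/91069)   [reduce mod 91069]
27234 = 2^1·13617; (2/91069) = -1 since 91069 mod 8 = 5, so (27234/91069) = (-1)^1·(13617/91069); sign now -1
reciprocity: (13617/91069) = +1·(91069/13617) since 13617 mod 4 = 1, 91069 mod 4 = 1; sign now -1
(91069/13617) = (9367/13617)   [reduce mod 13617]
reciprocity: (9367/13617) = +1·(13617/9367) since 9367 mod 4 = 3, 13617 mod 4 = 1; sign now -1
(13617/9367) = (4250/9367)   [reduce mod 9367]
4250 = 2^1·2125; (2/9367) = +1 since 9367 mod 8 = 7, so (4250/9367) = (+1)^1·(2125/9367); sign now -1
reciprocity: (2125/9367) = +1·(9367/2125) since 2125 mod 4 = 1, 9367 mod 4 = 3; sign now -1
(9367/2125) = (867/2125)   [reduce mod 2125]
reciprocity: (867/2125) = +1·(2125/867) since 867 mod 4 = 3, 2125 mod 4 = 1; sign now -1
(2125/867) = (391/867)   [reduce mod 867]
reciprocity: (391/867) = -1·(867/391) since 391 mod 4 = 3, 867 mod 4 = 3; sign now +1
(867/391) = (85/391)   [reduce mod 391]
reciprocity: (85/391) = +1·(391/85) since 85 mod 4 = 1, 391 mod 4 = 3; sign now +1
(391/85) = (51/85)   [reduce mod 85]
reciprocity: (51/85) = +1·(85/51) since 51 mod 4 = 3, 85 mod 4 = 1; sign now +1
(85/51) = (34/51)   [reduce mod 51]
34 = 2^1·17; (2/51) = -1 since 51 mod 8 = 3, so (34/51) = (-1)^1·(17/51); sign now -1
reciprocity: (17/51) = +1·(51/17) since 17 mod 4 = 1, 51 mod 4 = 3; sign now -1
(51/17) = (0/17)   [reduce mod 17]
(0/17) = 0   [gcd(a, n) > 1]; final value = 0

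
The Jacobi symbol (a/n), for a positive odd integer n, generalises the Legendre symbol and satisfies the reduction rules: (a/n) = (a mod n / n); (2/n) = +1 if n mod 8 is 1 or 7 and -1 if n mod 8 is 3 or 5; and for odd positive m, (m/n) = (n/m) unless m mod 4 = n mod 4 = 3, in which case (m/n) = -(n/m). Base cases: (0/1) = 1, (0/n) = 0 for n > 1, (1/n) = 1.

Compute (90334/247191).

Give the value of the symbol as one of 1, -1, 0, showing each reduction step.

90334 = 2^1·45167; (2/247191) = +1 since 247191 mod 8 = 7, so (90334/247191) = (+1)^1·(45167/247191); sign now +1
reciprocity: (45167/247191) = -1·(247191/45167) since 45167 mod 4 = 3, 247191 mod 4 = 3; sign now -1
(247191/45167) = (21356/45167)   [reduce mod 45167]
21356 = 2^2·5339; (2/45167) = +1 since 45167 mod 8 = 7, so (21356/45167) = (+1)^2·(5339/45167); sign now -1
reciprocity: (5339/45167) = -1·(45167/5339) since 5339 mod 4 = 3, 45167 mod 4 = 3; sign now +1
(45167/5339) = (2455/5339)   [reduce mod 5339]
reciprocity: (2455/5339) = -1·(5339/2455) since 2455 mod 4 = 3, 5339 mod 4 = 3; sign now -1
(5339/2455) = (429/2455)   [reduce mod 2455]
reciprocity: (429/2455) = +1·(2455/429) since 429 mod 4 = 1, 2455 mod 4 = 3; sign now -1
(2455/429) = (310/429)   [reduce mod 429]
310 = 2^1·155; (2/429) = -1 since 429 mod 8 = 5, so (310/429) = (-1)^1·(155/429); sign now +1
reciprocity: (155/429) = +1·(429/155) since 155 mod 4 = 3, 429 mod 4 = 1; sign now +1
(429/155) = (119/155)   [reduce mod 155]
reciprocity: (119/155) = -1·(155/119) since 119 mod 4 = 3, 155 mod 4 = 3; sign now -1
(155/119) = (36/119)   [reduce mod 119]
36 = 2^2·9; (2/119) = +1 since 119 mod 8 = 7, so (36/119) = (+1)^2·(9/119); sign now -1
reciprocity: (9/119) = +1·(119/9) since 9 mod 4 = 1, 119 mod 4 = 3; sign now -1
(119/9) = (2/9)   [reduce mod 9]
2 = 2^1·1; (2/9) = +1 since 9 mod 8 = 1, so (2/9) = (+1)^1·(1/9); sign now -1
(1/9) = 1; final value = sign = -1

-1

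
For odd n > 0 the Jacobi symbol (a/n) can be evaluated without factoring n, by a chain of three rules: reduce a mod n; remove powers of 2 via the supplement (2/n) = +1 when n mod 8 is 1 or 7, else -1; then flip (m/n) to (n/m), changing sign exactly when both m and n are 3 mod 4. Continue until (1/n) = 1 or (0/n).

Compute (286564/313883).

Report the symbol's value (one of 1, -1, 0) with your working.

286564 = 2^2·71641; (2/313883) = -1 since 313883 mod 8 = 3, so (286564/313883) = (-1)^2·(71641/313883); sign now +1
reciprocity: (71641/313883) = +1·(313883/71641) since 71641 mod 4 = 1, 313883 mod 4 = 3; sign now +1
(313883/71641) = (27319/71641)   [reduce mod 71641]
reciprocity: (27319/71641) = +1·(71641/27319) since 27319 mod 4 = 3, 71641 mod 4 = 1; sign now +1
(71641/27319) = (17003/27319)   [reduce mod 27319]
reciprocity: (17003/27319) = -1·(27319/17003) since 17003 mod 4 = 3, 27319 mod 4 = 3; sign now -1
(27319/17003) = (10316/17003)   [reduce mod 17003]
10316 = 2^2·2579; (2/17003) = -1 since 17003 mod 8 = 3, so (10316/17003) = (-1)^2·(2579/17003); sign now -1
reciprocity: (2579/17003) = -1·(17003/2579) since 2579 mod 4 = 3, 17003 mod 4 = 3; sign now +1
(17003/2579) = (1529/2579)   [reduce mod 2579]
reciprocity: (1529/2579) = +1·(2579/1529) since 1529 mod 4 = 1, 2579 mod 4 = 3; sign now +1
(2579/1529) = (1050/1529)   [reduce mod 1529]
1050 = 2^1·525; (2/1529) = +1 since 1529 mod 8 = 1, so (1050/1529) = (+1)^1·(525/1529); sign now +1
reciprocity: (525/1529) = +1·(1529/525) since 525 mod 4 = 1, 1529 mod 4 = 1; sign now +1
(1529/525) = (479/525)   [reduce mod 525]
reciprocity: (479/525) = +1·(525/479) since 479 mod 4 = 3, 525 mod 4 = 1; sign now +1
(525/479) = (46/479)   [reduce mod 479]
46 = 2^1·23; (2/479) = +1 since 479 mod 8 = 7, so (46/479) = (+1)^1·(23/479); sign now +1
reciprocity: (23/479) = -1·(479/23) since 23 mod 4 = 3, 479 mod 4 = 3; sign now -1
(479/23) = (19/23)   [reduce mod 23]
reciprocity: (19/23) = -1·(23/19) since 19 mod 4 = 3, 23 mod 4 = 3; sign now +1
(23/19) = (4/19)   [reduce mod 19]
4 = 2^2·1; (2/19) = -1 since 19 mod 8 = 3, so (4/19) = (-1)^2·(1/19); sign now +1
(1/19) = 1; final value = sign = +1

1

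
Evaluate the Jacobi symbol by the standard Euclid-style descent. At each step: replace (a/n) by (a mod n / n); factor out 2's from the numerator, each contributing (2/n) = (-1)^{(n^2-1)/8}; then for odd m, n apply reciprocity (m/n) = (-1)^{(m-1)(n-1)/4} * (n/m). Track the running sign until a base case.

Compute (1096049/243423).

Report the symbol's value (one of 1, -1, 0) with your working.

(1096049/243423): 1096049 mod 243423 = 122357, so (1096049/243423) = (122357/243423)
flip (122357/243423) -> (243423/122357): both odd, 122357 mod 4 = 1, 243423 mod 4 = 3, so the flip contributes +1; sign now +1
(243423/122357): 243423 mod 122357 = 121066, so (243423/122357) = (121066/122357)
factor out 2^1: 121066 = 2^1·60533; with 122357 mod 8 = 5, (2/122357) = -1; sign now -1; continue with (60533/122357)
flip (60533/122357) -> (122357/60533): both odd, 60533 mod 4 = 1, 122357 mod 4 = 1, so the flip contributes +1; sign now -1
(122357/60533): 122357 mod 60533 = 1291, so (122357/60533) = (1291/60533)
flip (1291/60533) -> (60533/1291): both odd, 1291 mod 4 = 3, 60533 mod 4 = 1, so the flip contributes +1; sign now -1
(60533/1291): 60533 mod 1291 = 1147, so (60533/1291) = (1147/1291)
flip (1147/1291) -> (1291/1147): both odd, 1147 mod 4 = 3, 1291 mod 4 = 3, so the flip contributes -1; sign now +1
(1291/1147): 1291 mod 1147 = 144, so (1291/1147) = (144/1147)
factor out 2^4: 144 = 2^4·9; with 1147 mod 8 = 3, (2/1147) = -1; sign now +1; continue with (9/1147)
flip (9/1147) -> (1147/9): both odd, 9 mod 4 = 1, 1147 mod 4 = 3, so the flip contributes +1; sign now +1
(1147/9): 1147 mod 9 = 4, so (1147/9) = (4/9)
factor out 2^2: 4 = 2^2·1; with 9 mod 8 = 1, (2/9) = +1; sign now +1; continue with (1/9)
reached (1/9) = 1, so the symbol is +1

1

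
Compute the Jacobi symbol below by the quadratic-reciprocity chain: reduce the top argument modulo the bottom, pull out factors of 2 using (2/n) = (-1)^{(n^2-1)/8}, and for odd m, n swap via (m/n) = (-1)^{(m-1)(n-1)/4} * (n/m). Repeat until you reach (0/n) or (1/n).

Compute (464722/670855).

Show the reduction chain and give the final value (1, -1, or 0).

factor out 2^1: 464722 = 2^1·232361; with 670855 mod 8 = 7, (2/670855) = +1; sign now +1; continue with (232361/670855)
flip (232361/670855) -> (670855/232361): both odd, 232361 mod 4 = 1, 670855 mod 4 = 3, so the flip contributes +1; sign now +1
(670855/232361): 670855 mod 232361 = 206133, so (670855/232361) = (206133/232361)
flip (206133/232361) -> (232361/206133): both odd, 206133 mod 4 = 1, 232361 mod 4 = 1, so the flip contributes +1; sign now +1
(232361/206133): 232361 mod 206133 = 26228, so (232361/206133) = (26228/206133)
factor out 2^2: 26228 = 2^2·6557; with 206133 mod 8 = 5, (2/206133) = -1; sign now +1; continue with (6557/206133)
flip (6557/206133) -> (206133/6557): both odd, 6557 mod 4 = 1, 206133 mod 4 = 1, so the flip contributes +1; sign now +1
(206133/6557): 206133 mod 6557 = 2866, so (206133/6557) = (2866/6557)
factor out 2^1: 2866 = 2^1·1433; with 6557 mod 8 = 5, (2/6557) = -1; sign now -1; continue with (1433/6557)
flip (1433/6557) -> (6557/1433): both odd, 1433 mod 4 = 1, 6557 mod 4 = 1, so the flip contributes +1; sign now -1
(6557/1433): 6557 mod 1433 = 825, so (6557/1433) = (825/1433)
flip (825/1433) -> (1433/825): both odd, 825 mod 4 = 1, 1433 mod 4 = 1, so the flip contributes +1; sign now -1
(1433/825): 1433 mod 825 = 608, so (1433/825) = (608/825)
factor out 2^5: 608 = 2^5·19; with 825 mod 8 = 1, (2/825) = +1; sign now -1; continue with (19/825)
flip (19/825) -> (825/19): both odd, 19 mod 4 = 3, 825 mod 4 = 1, so the flip contributes +1; sign now -1
(825/19): 825 mod 19 = 8, so (825/19) = (8/19)
factor out 2^3: 8 = 2^3·1; with 19 mod 8 = 3, (2/19) = -1; sign now +1; continue with (1/19)
reached (1/19) = 1, so the symbol is +1

1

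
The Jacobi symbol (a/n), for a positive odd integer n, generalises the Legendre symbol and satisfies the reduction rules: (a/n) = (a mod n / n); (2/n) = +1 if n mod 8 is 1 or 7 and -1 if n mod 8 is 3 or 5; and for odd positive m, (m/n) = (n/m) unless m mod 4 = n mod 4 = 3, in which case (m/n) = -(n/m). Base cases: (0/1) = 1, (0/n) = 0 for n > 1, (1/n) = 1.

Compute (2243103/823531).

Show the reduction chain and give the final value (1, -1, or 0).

(2243103/823531) = (596041/823531)   [reduce mod 823531]
reciprocity: (596041/823531) = +1·(823531/596041) since 596041 mod 4 = 1, 823531 mod 4 = 3; sign now +1
(823531/596041) = (227490/596041)   [reduce mod 596041]
227490 = 2^1·113745; (2/596041) = +1 since 596041 mod 8 = 1, so (227490/596041) = (+1)^1·(113745/596041); sign now +1
reciprocity: (113745/596041) = +1·(596041/113745) since 113745 mod 4 = 1, 596041 mod 4 = 1; sign now +1
(596041/113745) = (27316/113745)   [reduce mod 113745]
27316 = 2^2·6829; (2/113745) = +1 since 113745 mod 8 = 1, so (27316/113745) = (+1)^2·(6829/113745); sign now +1
reciprocity: (6829/113745) = +1·(113745/6829) since 6829 mod 4 = 1, 113745 mod 4 = 1; sign now +1
(113745/6829) = (4481/6829)   [reduce mod 6829]
reciprocity: (4481/6829) = +1·(6829/4481) since 4481 mod 4 = 1, 6829 mod 4 = 1; sign now +1
(6829/4481) = (2348/4481)   [reduce mod 4481]
2348 = 2^2·587; (2/4481) = +1 since 4481 mod 8 = 1, so (2348/4481) = (+1)^2·(587/4481); sign now +1
reciprocity: (587/4481) = +1·(4481/587) since 587 mod 4 = 3, 4481 mod 4 = 1; sign now +1
(4481/587) = (372/587)   [reduce mod 587]
372 = 2^2·93; (2/587) = -1 since 587 mod 8 = 3, so (372/587) = (-1)^2·(93/587); sign now +1
reciprocity: (93/587) = +1·(587/93) since 93 mod 4 = 1, 587 mod 4 = 3; sign now +1
(587/93) = (29/93)   [reduce mod 93]
reciprocity: (29/93) = +1·(93/29) since 29 mod 4 = 1, 93 mod 4 = 1; sign now +1
(93/29) = (6/29)   [reduce mod 29]
6 = 2^1·3; (2/29) = -1 since 29 mod 8 = 5, so (6/29) = (-1)^1·(3/29); sign now -1
reciprocity: (3/29) = +1·(29/3) since 3 mod 4 = 3, 29 mod 4 = 1; sign now -1
(29/3) = (2/3)   [reduce mod 3]
2 = 2^1·1; (2/3) = -1 since 3 mod 8 = 3, so (2/3) = (-1)^1·(1/3); sign now +1
(1/3) = 1; final value = sign = +1

1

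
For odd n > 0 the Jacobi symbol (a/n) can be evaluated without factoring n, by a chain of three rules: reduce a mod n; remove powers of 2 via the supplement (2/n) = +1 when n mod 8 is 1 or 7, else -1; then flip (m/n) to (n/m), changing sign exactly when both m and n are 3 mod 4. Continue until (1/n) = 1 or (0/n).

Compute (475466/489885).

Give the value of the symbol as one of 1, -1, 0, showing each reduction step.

factor out 2^1: 475466 = 2^1·237733; with 489885 mod 8 = 5, (2/489885) = -1; sign now -1; continue with (237733/489885)
flip (237733/489885) -> (489885/237733): both odd, 237733 mod 4 = 1, 489885 mod 4 = 1, so the flip contributes +1; sign now -1
(489885/237733): 489885 mod 237733 = 14419, so (489885/237733) = (14419/237733)
flip (14419/237733) -> (237733/14419): both odd, 14419 mod 4 = 3, 237733 mod 4 = 1, so the flip contributes +1; sign now -1
(237733/14419): 237733 mod 14419 = 7029, so (237733/14419) = (7029/14419)
flip (7029/14419) -> (14419/7029): both odd, 7029 mod 4 = 1, 14419 mod 4 = 3, so the flip contributes +1; sign now -1
(14419/7029): 14419 mod 7029 = 361, so (14419/7029) = (361/7029)
flip (361/7029) -> (7029/361): both odd, 361 mod 4 = 1, 7029 mod 4 = 1, so the flip contributes +1; sign now -1
(7029/361): 7029 mod 361 = 170, so (7029/361) = (170/361)
factor out 2^1: 170 = 2^1·85; with 361 mod 8 = 1, (2/361) = +1; sign now -1; continue with (85/361)
flip (85/361) -> (361/85): both odd, 85 mod 4 = 1, 361 mod 4 = 1, so the flip contributes +1; sign now -1
(361/85): 361 mod 85 = 21, so (361/85) = (21/85)
flip (21/85) -> (85/21): both odd, 21 mod 4 = 1, 85 mod 4 = 1, so the flip contributes +1; sign now -1
(85/21): 85 mod 21 = 1, so (85/21) = (1/21)
reached (1/21) = 1, so the symbol is -1

-1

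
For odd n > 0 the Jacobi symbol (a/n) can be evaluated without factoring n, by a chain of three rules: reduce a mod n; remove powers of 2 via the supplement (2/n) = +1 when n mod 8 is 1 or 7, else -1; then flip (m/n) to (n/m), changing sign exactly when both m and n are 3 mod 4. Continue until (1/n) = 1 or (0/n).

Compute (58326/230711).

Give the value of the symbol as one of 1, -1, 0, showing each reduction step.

58326 = 2^1·29163; (2/230711) = +1 since 230711 mod 8 = 7, so (58326/230711) = (+1)^1·(29163/230711); sign now +1
reciprocity: (29163/230711) = -1·(230711/29163) since 29163 mod 4 = 3, 230711 mod 4 = 3; sign now -1
(230711/29163) = (26570/29163)   [reduce mod 29163]
26570 = 2^1·13285; (2/29163) = -1 since 29163 mod 8 = 3, so (26570/29163) = (-1)^1·(13285/29163); sign now +1
reciprocity: (13285/29163) = +1·(29163/13285) since 13285 mod 4 = 1, 29163 mod 4 = 3; sign now +1
(29163/13285) = (2593/13285)   [reduce mod 13285]
reciprocity: (2593/13285) = +1·(13285/2593) since 2593 mod 4 = 1, 13285 mod 4 = 1; sign now +1
(13285/2593) = (320/2593)   [reduce mod 2593]
320 = 2^6·5; (2/2593) = +1 since 2593 mod 8 = 1, so (320/2593) = (+1)^6·(5/2593); sign now +1
reciprocity: (5/2593) = +1·(2593/5) since 5 mod 4 = 1, 2593 mod 4 = 1; sign now +1
(2593/5) = (3/5)   [reduce mod 5]
reciprocity: (3/5) = +1·(5/3) since 3 mod 4 = 3, 5 mod 4 = 1; sign now +1
(5/3) = (2/3)   [reduce mod 3]
2 = 2^1·1; (2/3) = -1 since 3 mod 8 = 3, so (2/3) = (-1)^1·(1/3); sign now -1
(1/3) = 1; final value = sign = -1

-1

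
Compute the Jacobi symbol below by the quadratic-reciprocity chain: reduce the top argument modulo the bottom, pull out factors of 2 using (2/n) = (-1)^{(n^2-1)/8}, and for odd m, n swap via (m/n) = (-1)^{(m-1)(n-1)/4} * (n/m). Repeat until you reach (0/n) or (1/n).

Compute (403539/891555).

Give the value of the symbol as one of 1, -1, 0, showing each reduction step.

reciprocity: (403539/891555) = -1·(891555/403539) since 403539 mod 4 = 3, 891555 mod 4 = 3; sign now -1
(891555/403539) = (84477/403539)   [reduce mod 403539]
reciprocity: (84477/403539) = +1·(403539/84477) since 84477 mod 4 = 1, 403539 mod 4 = 3; sign now -1
(403539/84477) = (65631/84477)   [reduce mod 84477]
reciprocity: (65631/84477) = +1·(84477/65631) since 65631 mod 4 = 3, 84477 mod 4 = 1; sign now -1
(84477/65631) = (18846/65631)   [reduce mod 65631]
18846 = 2^1·9423; (2/65631) = +1 since 65631 mod 8 = 7, so (18846/65631) = (+1)^1·(9423/65631); sign now -1
reciprocity: (9423/65631) = -1·(65631/9423) since 9423 mod 4 = 3, 65631 mod 4 = 3; sign now +1
(65631/9423) = (9093/9423)   [reduce mod 9423]
reciprocity: (9093/9423) = +1·(9423/9093) since 9093 mod 4 = 1, 9423 mod 4 = 3; sign now +1
(9423/9093) = (330/9093)   [reduce mod 9093]
330 = 2^1·165; (2/9093) = -1 since 9093 mod 8 = 5, so (330/9093) = (-1)^1·(165/9093); sign now -1
reciprocity: (165/9093) = +1·(9093/165) since 165 mod 4 = 1, 9093 mod 4 = 1; sign now -1
(9093/165) = (18/165)   [reduce mod 165]
18 = 2^1·9; (2/165) = -1 since 165 mod 8 = 5, so (18/165) = (-1)^1·(9/165); sign now +1
reciprocity: (9/165) = +1·(165/9) since 9 mod 4 = 1, 165 mod 4 = 1; sign now +1
(165/9) = (3/9)   [reduce mod 9]
reciprocity: (3/9) = +1·(9/3) since 3 mod 4 = 3, 9 mod 4 = 1; sign now +1
(9/3) = (0/3)   [reduce mod 3]
(0/3) = 0   [gcd(a, n) > 1]; final value = 0

0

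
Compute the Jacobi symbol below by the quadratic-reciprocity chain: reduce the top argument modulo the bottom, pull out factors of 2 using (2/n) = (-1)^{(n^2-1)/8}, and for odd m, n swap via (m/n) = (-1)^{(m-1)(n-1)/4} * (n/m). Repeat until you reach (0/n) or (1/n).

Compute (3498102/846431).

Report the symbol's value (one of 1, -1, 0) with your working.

-1

(3498102/846431): 3498102 mod 846431 = 112378, so (3498102/846431) = (112378/846431)
factor out 2^1: 112378 = 2^1·56189; with 846431 mod 8 = 7, (2/846431) = +1; sign now +1; continue with (56189/846431)
flip (56189/846431) -> (846431/56189): both odd, 56189 mod 4 = 1, 846431 mod 4 = 3, so the flip contributes +1; sign now +1
(846431/56189): 846431 mod 56189 = 3596, so (846431/56189) = (3596/56189)
factor out 2^2: 3596 = 2^2·899; with 56189 mod 8 = 5, (2/56189) = -1; sign now +1; continue with (899/56189)
flip (899/56189) -> (56189/899): both odd, 899 mod 4 = 3, 56189 mod 4 = 1, so the flip contributes +1; sign now +1
(56189/899): 56189 mod 899 = 451, so (56189/899) = (451/899)
flip (451/899) -> (899/451): both odd, 451 mod 4 = 3, 899 mod 4 = 3, so the flip contributes -1; sign now -1
(899/451): 899 mod 451 = 448, so (899/451) = (448/451)
factor out 2^6: 448 = 2^6·7; with 451 mod 8 = 3, (2/451) = -1; sign now -1; continue with (7/451)
flip (7/451) -> (451/7): both odd, 7 mod 4 = 3, 451 mod 4 = 3, so the flip contributes -1; sign now +1
(451/7): 451 mod 7 = 3, so (451/7) = (3/7)
flip (3/7) -> (7/3): both odd, 3 mod 4 = 3, 7 mod 4 = 3, so the flip contributes -1; sign now -1
(7/3): 7 mod 3 = 1, so (7/3) = (1/3)
reached (1/3) = 1, so the symbol is -1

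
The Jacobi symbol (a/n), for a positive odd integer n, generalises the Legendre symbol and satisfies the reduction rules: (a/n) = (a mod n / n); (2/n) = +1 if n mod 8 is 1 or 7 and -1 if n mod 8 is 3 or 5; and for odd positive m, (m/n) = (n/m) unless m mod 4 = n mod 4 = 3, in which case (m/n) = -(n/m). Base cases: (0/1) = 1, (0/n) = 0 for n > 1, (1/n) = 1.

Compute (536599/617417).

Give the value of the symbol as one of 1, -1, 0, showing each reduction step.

reciprocity: (536599/617417) = +1·(617417/536599) since 536599 mod 4 = 3, 617417 mod 4 = 1; sign now +1
(617417/536599) = (80818/536599)   [reduce mod 536599]
80818 = 2^1·40409; (2/536599) = +1 since 536599 mod 8 = 7, so (80818/536599) = (+1)^1·(40409/536599); sign now +1
reciprocity: (40409/536599) = +1·(536599/40409) since 40409 mod 4 = 1, 536599 mod 4 = 3; sign now +1
(536599/40409) = (11282/40409)   [reduce mod 40409]
11282 = 2^1·5641; (2/40409) = +1 since 40409 mod 8 = 1, so (11282/40409) = (+1)^1·(5641/40409); sign now +1
reciprocity: (5641/40409) = +1·(40409/5641) since 5641 mod 4 = 1, 40409 mod 4 = 1; sign now +1
(40409/5641) = (922/5641)   [reduce mod 5641]
922 = 2^1·461; (2/5641) = +1 since 5641 mod 8 = 1, so (922/5641) = (+1)^1·(461/5641); sign now +1
reciprocity: (461/5641) = +1·(5641/461) since 461 mod 4 = 1, 5641 mod 4 = 1; sign now +1
(5641/461) = (109/461)   [reduce mod 461]
reciprocity: (109/461) = +1·(461/109) since 109 mod 4 = 1, 461 mod 4 = 1; sign now +1
(461/109) = (25/109)   [reduce mod 109]
reciprocity: (25/109) = +1·(109/25) since 25 mod 4 = 1, 109 mod 4 = 1; sign now +1
(109/25) = (9/25)   [reduce mod 25]
reciprocity: (9/25) = +1·(25/9) since 9 mod 4 = 1, 25 mod 4 = 1; sign now +1
(25/9) = (7/9)   [reduce mod 9]
reciprocity: (7/9) = +1·(9/7) since 7 mod 4 = 3, 9 mod 4 = 1; sign now +1
(9/7) = (2/7)   [reduce mod 7]
2 = 2^1·1; (2/7) = +1 since 7 mod 8 = 7, so (2/7) = (+1)^1·(1/7); sign now +1
(1/7) = 1; final value = sign = +1

1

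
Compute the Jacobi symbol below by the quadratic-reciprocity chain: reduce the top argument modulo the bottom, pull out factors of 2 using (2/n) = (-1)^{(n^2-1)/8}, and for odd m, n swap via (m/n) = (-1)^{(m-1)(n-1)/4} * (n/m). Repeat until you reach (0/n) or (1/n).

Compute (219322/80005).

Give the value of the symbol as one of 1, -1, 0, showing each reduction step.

(219322/80005) = (59312/80005)   [reduce mod 80005]
59312 = 2^4·3707; (2/80005) = -1 since 80005 mod 8 = 5, so (59312/80005) = (-1)^4·(3707/80005); sign now +1
reciprocity: (3707/80005) = +1·(80005/3707) since 3707 mod 4 = 3, 80005 mod 4 = 1; sign now +1
(80005/3707) = (2158/3707)   [reduce mod 3707]
2158 = 2^1·1079; (2/3707) = -1 since 3707 mod 8 = 3, so (2158/3707) = (-1)^1·(1079/3707); sign now -1
reciprocity: (1079/3707) = -1·(3707/1079) since 1079 mod 4 = 3, 3707 mod 4 = 3; sign now +1
(3707/1079) = (470/1079)   [reduce mod 1079]
470 = 2^1·235; (2/1079) = +1 since 1079 mod 8 = 7, so (470/1079) = (+1)^1·(235/1079); sign now +1
reciprocity: (235/1079) = -1·(1079/235) since 235 mod 4 = 3, 1079 mod 4 = 3; sign now -1
(1079/235) = (139/235)   [reduce mod 235]
reciprocity: (139/235) = -1·(235/139) since 139 mod 4 = 3, 235 mod 4 = 3; sign now +1
(235/139) = (96/139)   [reduce mod 139]
96 = 2^5·3; (2/139) = -1 since 139 mod 8 = 3, so (96/139) = (-1)^5·(3/139); sign now -1
reciprocity: (3/139) = -1·(139/3) since 3 mod 4 = 3, 139 mod 4 = 3; sign now +1
(139/3) = (1/3)   [reduce mod 3]
(1/3) = 1; final value = sign = +1

1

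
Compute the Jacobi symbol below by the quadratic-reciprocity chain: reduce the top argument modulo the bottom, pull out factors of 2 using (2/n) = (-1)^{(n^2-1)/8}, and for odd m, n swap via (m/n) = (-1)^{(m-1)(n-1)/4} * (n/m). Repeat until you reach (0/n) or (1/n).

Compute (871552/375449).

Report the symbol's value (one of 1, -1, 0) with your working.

(871552/375449) = (120654/375449)   [reduce mod 375449]
120654 = 2^1·60327; (2/375449) = +1 since 375449 mod 8 = 1, so (120654/375449) = (+1)^1·(60327/375449); sign now +1
reciprocity: (60327/375449) = +1·(375449/60327) since 60327 mod 4 = 3, 375449 mod 4 = 1; sign now +1
(375449/60327) = (13487/60327)   [reduce mod 60327]
reciprocity: (13487/60327) = -1·(60327/13487) since 13487 mod 4 = 3, 60327 mod 4 = 3; sign now -1
(60327/13487) = (6379/13487)   [reduce mod 13487]
reciprocity: (6379/13487) = -1·(13487/6379) since 6379 mod 4 = 3, 13487 mod 4 = 3; sign now +1
(13487/6379) = (729/6379)   [reduce mod 6379]
reciprocity: (729/6379) = +1·(6379/729) since 729 mod 4 = 1, 6379 mod 4 = 3; sign now +1
(6379/729) = (547/729)   [reduce mod 729]
reciprocity: (547/729) = +1·(729/547) since 547 mod 4 = 3, 729 mod 4 = 1; sign now +1
(729/547) = (182/547)   [reduce mod 547]
182 = 2^1·91; (2/547) = -1 since 547 mod 8 = 3, so (182/547) = (-1)^1·(91/547); sign now -1
reciprocity: (91/547) = -1·(547/91) since 91 mod 4 = 3, 547 mod 4 = 3; sign now +1
(547/91) = (1/91)   [reduce mod 91]
(1/91) = 1; final value = sign = +1

1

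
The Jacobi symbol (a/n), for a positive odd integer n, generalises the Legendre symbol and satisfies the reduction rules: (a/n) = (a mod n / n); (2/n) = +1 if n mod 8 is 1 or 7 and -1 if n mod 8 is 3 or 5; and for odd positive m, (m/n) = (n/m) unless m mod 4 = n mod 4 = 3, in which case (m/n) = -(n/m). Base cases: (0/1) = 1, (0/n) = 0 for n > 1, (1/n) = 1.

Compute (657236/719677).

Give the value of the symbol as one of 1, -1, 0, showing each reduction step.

factor out 2^2: 657236 = 2^2·164309; with 719677 mod 8 = 5, (2/719677) = -1; sign now +1; continue with (164309/719677)
flip (164309/719677) -> (719677/164309): both odd, 164309 mod 4 = 1, 719677 mod 4 = 1, so the flip contributes +1; sign now +1
(719677/164309): 719677 mod 164309 = 62441, so (719677/164309) = (62441/164309)
flip (62441/164309) -> (164309/62441): both odd, 62441 mod 4 = 1, 164309 mod 4 = 1, so the flip contributes +1; sign now +1
(164309/62441): 164309 mod 62441 = 39427, so (164309/62441) = (39427/62441)
flip (39427/62441) -> (62441/39427): both odd, 39427 mod 4 = 3, 62441 mod 4 = 1, so the flip contributes +1; sign now +1
(62441/39427): 62441 mod 39427 = 23014, so (62441/39427) = (23014/39427)
factor out 2^1: 23014 = 2^1·11507; with 39427 mod 8 = 3, (2/39427) = -1; sign now -1; continue with (11507/39427)
flip (11507/39427) -> (39427/11507): both odd, 11507 mod 4 = 3, 39427 mod 4 = 3, so the flip contributes -1; sign now +1
(39427/11507): 39427 mod 11507 = 4906, so (39427/11507) = (4906/11507)
factor out 2^1: 4906 = 2^1·2453; with 11507 mod 8 = 3, (2/11507) = -1; sign now -1; continue with (2453/11507)
flip (2453/11507) -> (11507/2453): both odd, 2453 mod 4 = 1, 11507 mod 4 = 3, so the flip contributes +1; sign now -1
(11507/2453): 11507 mod 2453 = 1695, so (11507/2453) = (1695/2453)
flip (1695/2453) -> (2453/1695): both odd, 1695 mod 4 = 3, 2453 mod 4 = 1, so the flip contributes +1; sign now -1
(2453/1695): 2453 mod 1695 = 758, so (2453/1695) = (758/1695)
factor out 2^1: 758 = 2^1·379; with 1695 mod 8 = 7, (2/1695) = +1; sign now -1; continue with (379/1695)
flip (379/1695) -> (1695/379): both odd, 379 mod 4 = 3, 1695 mod 4 = 3, so the flip contributes -1; sign now +1
(1695/379): 1695 mod 379 = 179, so (1695/379) = (179/379)
flip (179/379) -> (379/179): both odd, 179 mod 4 = 3, 379 mod 4 = 3, so the flip contributes -1; sign now -1
(379/179): 379 mod 179 = 21, so (379/179) = (21/179)
flip (21/179) -> (179/21): both odd, 21 mod 4 = 1, 179 mod 4 = 3, so the flip contributes +1; sign now -1
(179/21): 179 mod 21 = 11, so (179/21) = (11/21)
flip (11/21) -> (21/11): both odd, 11 mod 4 = 3, 21 mod 4 = 1, so the flip contributes +1; sign now -1
(21/11): 21 mod 11 = 10, so (21/11) = (10/11)
factor out 2^1: 10 = 2^1·5; with 11 mod 8 = 3, (2/11) = -1; sign now +1; continue with (5/11)
flip (5/11) -> (11/5): both odd, 5 mod 4 = 1, 11 mod 4 = 3, so the flip contributes +1; sign now +1
(11/5): 11 mod 5 = 1, so (11/5) = (1/5)
reached (1/5) = 1, so the symbol is +1

1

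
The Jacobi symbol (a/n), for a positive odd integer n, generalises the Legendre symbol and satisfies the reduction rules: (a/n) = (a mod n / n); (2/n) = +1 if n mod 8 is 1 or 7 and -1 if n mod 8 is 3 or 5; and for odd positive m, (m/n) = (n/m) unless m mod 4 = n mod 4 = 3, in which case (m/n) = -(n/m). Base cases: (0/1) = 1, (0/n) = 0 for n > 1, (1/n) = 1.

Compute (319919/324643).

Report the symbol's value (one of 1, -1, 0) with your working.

flip (319919/324643) -> (324643/319919): both odd, 319919 mod 4 = 3, 324643 mod 4 = 3, so the flip contributes -1; sign now -1
(324643/319919): 324643 mod 319919 = 4724, so (324643/319919) = (4724/319919)
factor out 2^2: 4724 = 2^2·1181; with 319919 mod 8 = 7, (2/319919) = +1; sign now -1; continue with (1181/319919)
flip (1181/319919) -> (319919/1181): both odd, 1181 mod 4 = 1, 319919 mod 4 = 3, so the flip contributes +1; sign now -1
(319919/1181): 319919 mod 1181 = 1049, so (319919/1181) = (1049/1181)
flip (1049/1181) -> (1181/1049): both odd, 1049 mod 4 = 1, 1181 mod 4 = 1, so the flip contributes +1; sign now -1
(1181/1049): 1181 mod 1049 = 132, so (1181/1049) = (132/1049)
factor out 2^2: 132 = 2^2·33; with 1049 mod 8 = 1, (2/1049) = +1; sign now -1; continue with (33/1049)
flip (33/1049) -> (1049/33): both odd, 33 mod 4 = 1, 1049 mod 4 = 1, so the flip contributes +1; sign now -1
(1049/33): 1049 mod 33 = 26, so (1049/33) = (26/33)
factor out 2^1: 26 = 2^1·13; with 33 mod 8 = 1, (2/33) = +1; sign now -1; continue with (13/33)
flip (13/33) -> (33/13): both odd, 13 mod 4 = 1, 33 mod 4 = 1, so the flip contributes +1; sign now -1
(33/13): 33 mod 13 = 7, so (33/13) = (7/13)
flip (7/13) -> (13/7): both odd, 7 mod 4 = 3, 13 mod 4 = 1, so the flip contributes +1; sign now -1
(13/7): 13 mod 7 = 6, so (13/7) = (6/7)
factor out 2^1: 6 = 2^1·3; with 7 mod 8 = 7, (2/7) = +1; sign now -1; continue with (3/7)
flip (3/7) -> (7/3): both odd, 3 mod 4 = 3, 7 mod 4 = 3, so the flip contributes -1; sign now +1
(7/3): 7 mod 3 = 1, so (7/3) = (1/3)
reached (1/3) = 1, so the symbol is +1

1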